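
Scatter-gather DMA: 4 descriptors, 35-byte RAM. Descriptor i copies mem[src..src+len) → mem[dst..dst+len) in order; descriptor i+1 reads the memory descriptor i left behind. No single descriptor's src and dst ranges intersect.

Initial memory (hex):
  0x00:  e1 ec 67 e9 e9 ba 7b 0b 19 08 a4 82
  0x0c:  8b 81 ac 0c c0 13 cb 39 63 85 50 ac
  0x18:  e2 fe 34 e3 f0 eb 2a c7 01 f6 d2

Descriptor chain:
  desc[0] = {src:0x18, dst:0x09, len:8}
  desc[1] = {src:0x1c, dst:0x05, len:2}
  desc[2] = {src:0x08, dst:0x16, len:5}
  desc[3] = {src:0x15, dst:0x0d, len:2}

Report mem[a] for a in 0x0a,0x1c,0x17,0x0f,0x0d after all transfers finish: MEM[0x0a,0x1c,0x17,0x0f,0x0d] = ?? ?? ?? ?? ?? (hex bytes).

#0 dst[0x09+8] := {0xe2,0xfe,0x34,0xe3,0xf0,0xeb,0x2a,0xc7}
#1 dst[0x05+2] := {0xf0,0xeb}
#2 dst[0x16+5] := {0x19,0xe2,0xfe,0x34,0xe3}
#3 dst[0x0d+2] := {0x85,0x19}
query mem[0x0a]=0xfe, mem[0x1c]=0xf0, mem[0x17]=0xe2, mem[0x0f]=0x2a, mem[0x0d]=0x85

MEM[0x0a,0x1c,0x17,0x0f,0x0d] = fe f0 e2 2a 85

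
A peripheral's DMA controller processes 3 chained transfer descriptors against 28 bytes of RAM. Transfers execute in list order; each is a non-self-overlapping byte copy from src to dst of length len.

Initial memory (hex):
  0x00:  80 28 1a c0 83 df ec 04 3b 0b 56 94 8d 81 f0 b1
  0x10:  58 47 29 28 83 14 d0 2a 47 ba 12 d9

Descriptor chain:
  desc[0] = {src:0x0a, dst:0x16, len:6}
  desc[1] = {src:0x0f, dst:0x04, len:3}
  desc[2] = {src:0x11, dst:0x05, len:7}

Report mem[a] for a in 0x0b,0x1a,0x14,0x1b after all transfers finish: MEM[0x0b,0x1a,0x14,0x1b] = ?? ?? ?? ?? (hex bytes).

  after D0: wrote 6B at 0x16 = 56948d81f0b1
  after D1: wrote 3B at 0x04 = b15847
  after D2: wrote 7B at 0x05 = 47292883145694
query mem[0x0b]=0x94, mem[0x1a]=0xf0, mem[0x14]=0x83, mem[0x1b]=0xb1

MEM[0x0b,0x1a,0x14,0x1b] = 94 f0 83 b1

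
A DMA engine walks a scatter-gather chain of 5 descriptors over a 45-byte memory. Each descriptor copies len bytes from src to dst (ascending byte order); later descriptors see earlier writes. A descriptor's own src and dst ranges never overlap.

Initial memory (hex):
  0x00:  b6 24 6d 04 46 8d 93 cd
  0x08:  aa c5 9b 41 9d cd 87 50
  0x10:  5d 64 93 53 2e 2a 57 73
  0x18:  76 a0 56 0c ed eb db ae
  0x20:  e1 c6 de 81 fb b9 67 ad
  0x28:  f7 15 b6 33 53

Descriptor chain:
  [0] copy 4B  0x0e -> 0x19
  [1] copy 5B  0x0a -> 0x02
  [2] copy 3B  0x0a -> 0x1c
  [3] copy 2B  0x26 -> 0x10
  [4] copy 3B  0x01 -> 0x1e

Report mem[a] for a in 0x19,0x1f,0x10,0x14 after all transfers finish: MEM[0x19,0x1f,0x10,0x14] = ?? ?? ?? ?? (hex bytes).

[0] 0x0e->0x19 len=4 : 87 50 5d 64
[1] 0x0a->0x02 len=5 : 9b 41 9d cd 87
[2] 0x0a->0x1c len=3 : 9b 41 9d
[3] 0x26->0x10 len=2 : 67 ad
[4] 0x01->0x1e len=3 : 24 9b 41
query mem[0x19]=0x87, mem[0x1f]=0x9b, mem[0x10]=0x67, mem[0x14]=0x2e

MEM[0x19,0x1f,0x10,0x14] = 87 9b 67 2e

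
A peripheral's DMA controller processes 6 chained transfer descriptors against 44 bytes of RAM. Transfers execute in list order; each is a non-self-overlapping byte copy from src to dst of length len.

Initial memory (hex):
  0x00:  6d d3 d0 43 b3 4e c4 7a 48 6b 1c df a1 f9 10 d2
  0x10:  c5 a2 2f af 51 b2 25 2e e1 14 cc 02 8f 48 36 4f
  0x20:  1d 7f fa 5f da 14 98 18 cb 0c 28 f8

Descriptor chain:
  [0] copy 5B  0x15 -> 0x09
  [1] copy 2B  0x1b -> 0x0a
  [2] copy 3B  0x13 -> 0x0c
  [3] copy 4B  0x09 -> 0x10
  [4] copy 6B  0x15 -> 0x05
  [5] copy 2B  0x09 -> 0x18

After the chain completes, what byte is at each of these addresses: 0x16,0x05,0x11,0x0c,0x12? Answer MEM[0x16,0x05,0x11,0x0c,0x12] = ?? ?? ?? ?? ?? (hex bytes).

MEM[0x16,0x05,0x11,0x0c,0x12] = 25 b2 02 af 8f

[0] 0x15->0x09 len=5 : b2 25 2e e1 14
[1] 0x1b->0x0a len=2 : 02 8f
[2] 0x13->0x0c len=3 : af 51 b2
[3] 0x09->0x10 len=4 : b2 02 8f af
[4] 0x15->0x05 len=6 : b2 25 2e e1 14 cc
[5] 0x09->0x18 len=2 : 14 cc
query mem[0x16]=0x25, mem[0x05]=0xb2, mem[0x11]=0x02, mem[0x0c]=0xaf, mem[0x12]=0x8f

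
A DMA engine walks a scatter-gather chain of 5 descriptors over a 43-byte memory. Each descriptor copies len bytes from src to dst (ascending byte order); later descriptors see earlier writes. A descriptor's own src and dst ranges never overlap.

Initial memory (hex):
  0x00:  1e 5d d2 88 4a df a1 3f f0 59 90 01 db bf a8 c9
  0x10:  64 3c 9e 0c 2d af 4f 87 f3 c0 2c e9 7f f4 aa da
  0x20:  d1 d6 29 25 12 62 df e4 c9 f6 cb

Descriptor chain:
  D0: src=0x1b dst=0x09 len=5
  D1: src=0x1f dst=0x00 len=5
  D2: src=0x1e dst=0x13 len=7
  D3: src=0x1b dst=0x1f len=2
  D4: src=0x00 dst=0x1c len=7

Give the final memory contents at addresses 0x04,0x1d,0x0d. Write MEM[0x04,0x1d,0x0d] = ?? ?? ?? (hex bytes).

MEM[0x04,0x1d,0x0d] = 25 d1 da

#0 dst[0x09+5] := {0xe9,0x7f,0xf4,0xaa,0xda}
#1 dst[0x00+5] := {0xda,0xd1,0xd6,0x29,0x25}
#2 dst[0x13+7] := {0xaa,0xda,0xd1,0xd6,0x29,0x25,0x12}
#3 dst[0x1f+2] := {0xe9,0x7f}
#4 dst[0x1c+7] := {0xda,0xd1,0xd6,0x29,0x25,0xdf,0xa1}
query mem[0x04]=0x25, mem[0x1d]=0xd1, mem[0x0d]=0xda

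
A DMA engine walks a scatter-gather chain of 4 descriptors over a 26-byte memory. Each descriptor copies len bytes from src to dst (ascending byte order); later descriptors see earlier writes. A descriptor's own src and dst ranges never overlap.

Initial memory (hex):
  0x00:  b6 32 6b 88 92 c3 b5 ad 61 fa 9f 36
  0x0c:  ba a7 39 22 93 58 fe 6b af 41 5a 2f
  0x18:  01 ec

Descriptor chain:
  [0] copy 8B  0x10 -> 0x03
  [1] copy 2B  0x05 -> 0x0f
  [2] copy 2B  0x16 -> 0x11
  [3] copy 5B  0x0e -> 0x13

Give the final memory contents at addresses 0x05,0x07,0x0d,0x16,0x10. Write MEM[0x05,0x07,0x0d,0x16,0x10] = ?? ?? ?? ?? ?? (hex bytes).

MEM[0x05,0x07,0x0d,0x16,0x10] = fe af a7 5a 6b

D0: mem[0x03..0x0a] <- [93 58 fe 6b af 41 5a 2f]
D1: mem[0x0f..0x10] <- [fe 6b]
D2: mem[0x11..0x12] <- [5a 2f]
D3: mem[0x13..0x17] <- [39 fe 6b 5a 2f]
query mem[0x05]=0xfe, mem[0x07]=0xaf, mem[0x0d]=0xa7, mem[0x16]=0x5a, mem[0x10]=0x6b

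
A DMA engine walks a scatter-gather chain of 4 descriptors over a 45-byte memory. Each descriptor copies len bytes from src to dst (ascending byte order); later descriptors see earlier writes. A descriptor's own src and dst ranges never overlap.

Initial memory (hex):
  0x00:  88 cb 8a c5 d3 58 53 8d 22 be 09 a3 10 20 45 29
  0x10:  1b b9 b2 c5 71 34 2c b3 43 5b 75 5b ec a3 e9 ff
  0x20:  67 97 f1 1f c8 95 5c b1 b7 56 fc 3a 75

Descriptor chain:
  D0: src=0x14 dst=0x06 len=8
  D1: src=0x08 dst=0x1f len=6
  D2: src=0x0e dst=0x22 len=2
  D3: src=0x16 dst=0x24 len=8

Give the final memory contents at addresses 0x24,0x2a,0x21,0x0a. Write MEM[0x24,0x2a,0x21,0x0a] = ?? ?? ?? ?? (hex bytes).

  after D0: wrote 8B at 0x06 = 71342cb3435b755b
  after D1: wrote 6B at 0x1f = 2cb3435b755b
  after D2: wrote 2B at 0x22 = 4529
  after D3: wrote 8B at 0x24 = 2cb3435b755beca3
query mem[0x24]=0x2c, mem[0x2a]=0xec, mem[0x21]=0x43, mem[0x0a]=0x43

MEM[0x24,0x2a,0x21,0x0a] = 2c ec 43 43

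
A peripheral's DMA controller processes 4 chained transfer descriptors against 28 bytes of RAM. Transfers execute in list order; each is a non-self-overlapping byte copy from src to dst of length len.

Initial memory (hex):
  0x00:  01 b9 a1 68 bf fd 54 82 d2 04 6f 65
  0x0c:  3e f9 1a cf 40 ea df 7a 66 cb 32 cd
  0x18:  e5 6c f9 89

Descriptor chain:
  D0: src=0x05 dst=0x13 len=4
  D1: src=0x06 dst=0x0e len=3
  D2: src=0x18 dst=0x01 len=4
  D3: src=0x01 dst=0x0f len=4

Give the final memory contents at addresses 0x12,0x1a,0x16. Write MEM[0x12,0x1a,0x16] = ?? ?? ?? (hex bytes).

MEM[0x12,0x1a,0x16] = 89 f9 d2

#0 dst[0x13+4] := {0xfd,0x54,0x82,0xd2}
#1 dst[0x0e+3] := {0x54,0x82,0xd2}
#2 dst[0x01+4] := {0xe5,0x6c,0xf9,0x89}
#3 dst[0x0f+4] := {0xe5,0x6c,0xf9,0x89}
query mem[0x12]=0x89, mem[0x1a]=0xf9, mem[0x16]=0xd2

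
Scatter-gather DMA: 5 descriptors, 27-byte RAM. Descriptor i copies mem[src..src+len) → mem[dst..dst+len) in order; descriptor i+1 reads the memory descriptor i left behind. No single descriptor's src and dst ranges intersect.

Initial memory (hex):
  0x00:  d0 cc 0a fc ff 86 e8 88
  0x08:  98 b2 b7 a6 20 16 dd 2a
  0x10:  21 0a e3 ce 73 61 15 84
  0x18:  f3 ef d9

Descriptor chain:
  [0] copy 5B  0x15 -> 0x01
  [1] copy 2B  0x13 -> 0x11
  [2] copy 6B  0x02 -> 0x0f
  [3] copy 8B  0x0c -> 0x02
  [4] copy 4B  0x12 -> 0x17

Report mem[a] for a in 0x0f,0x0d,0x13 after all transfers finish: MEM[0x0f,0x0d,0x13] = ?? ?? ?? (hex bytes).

MEM[0x0f,0x0d,0x13] = 15 16 e8

[0] 0x15->0x01 len=5 : 61 15 84 f3 ef
[1] 0x13->0x11 len=2 : ce 73
[2] 0x02->0x0f len=6 : 15 84 f3 ef e8 88
[3] 0x0c->0x02 len=8 : 20 16 dd 15 84 f3 ef e8
[4] 0x12->0x17 len=4 : ef e8 88 61
query mem[0x0f]=0x15, mem[0x0d]=0x16, mem[0x13]=0xe8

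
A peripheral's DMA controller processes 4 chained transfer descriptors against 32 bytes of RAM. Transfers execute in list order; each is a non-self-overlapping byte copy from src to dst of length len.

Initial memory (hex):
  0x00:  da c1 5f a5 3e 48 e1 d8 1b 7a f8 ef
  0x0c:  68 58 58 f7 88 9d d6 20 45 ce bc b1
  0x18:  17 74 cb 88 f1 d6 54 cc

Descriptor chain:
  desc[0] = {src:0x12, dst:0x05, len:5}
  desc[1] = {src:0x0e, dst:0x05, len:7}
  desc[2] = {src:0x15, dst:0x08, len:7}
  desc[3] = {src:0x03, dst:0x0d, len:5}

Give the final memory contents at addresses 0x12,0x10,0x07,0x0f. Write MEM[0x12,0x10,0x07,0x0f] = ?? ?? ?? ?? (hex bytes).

MEM[0x12,0x10,0x07,0x0f] = d6 f7 88 58

#0 dst[0x05+5] := {0xd6,0x20,0x45,0xce,0xbc}
#1 dst[0x05+7] := {0x58,0xf7,0x88,0x9d,0xd6,0x20,0x45}
#2 dst[0x08+7] := {0xce,0xbc,0xb1,0x17,0x74,0xcb,0x88}
#3 dst[0x0d+5] := {0xa5,0x3e,0x58,0xf7,0x88}
query mem[0x12]=0xd6, mem[0x10]=0xf7, mem[0x07]=0x88, mem[0x0f]=0x58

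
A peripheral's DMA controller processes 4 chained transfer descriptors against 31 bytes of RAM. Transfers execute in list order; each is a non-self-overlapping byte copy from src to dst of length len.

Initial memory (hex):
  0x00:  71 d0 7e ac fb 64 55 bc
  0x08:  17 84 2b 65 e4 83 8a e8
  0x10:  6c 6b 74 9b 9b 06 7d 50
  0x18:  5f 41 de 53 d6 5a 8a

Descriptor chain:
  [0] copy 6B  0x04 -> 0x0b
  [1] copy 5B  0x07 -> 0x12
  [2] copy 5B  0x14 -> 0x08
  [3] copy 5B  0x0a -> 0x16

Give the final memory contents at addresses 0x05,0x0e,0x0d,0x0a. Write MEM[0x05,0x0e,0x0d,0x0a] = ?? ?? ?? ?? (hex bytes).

MEM[0x05,0x0e,0x0d,0x0a] = 64 bc 55 fb

[0] 0x04->0x0b len=6 : fb 64 55 bc 17 84
[1] 0x07->0x12 len=5 : bc 17 84 2b fb
[2] 0x14->0x08 len=5 : 84 2b fb 50 5f
[3] 0x0a->0x16 len=5 : fb 50 5f 55 bc
query mem[0x05]=0x64, mem[0x0e]=0xbc, mem[0x0d]=0x55, mem[0x0a]=0xfb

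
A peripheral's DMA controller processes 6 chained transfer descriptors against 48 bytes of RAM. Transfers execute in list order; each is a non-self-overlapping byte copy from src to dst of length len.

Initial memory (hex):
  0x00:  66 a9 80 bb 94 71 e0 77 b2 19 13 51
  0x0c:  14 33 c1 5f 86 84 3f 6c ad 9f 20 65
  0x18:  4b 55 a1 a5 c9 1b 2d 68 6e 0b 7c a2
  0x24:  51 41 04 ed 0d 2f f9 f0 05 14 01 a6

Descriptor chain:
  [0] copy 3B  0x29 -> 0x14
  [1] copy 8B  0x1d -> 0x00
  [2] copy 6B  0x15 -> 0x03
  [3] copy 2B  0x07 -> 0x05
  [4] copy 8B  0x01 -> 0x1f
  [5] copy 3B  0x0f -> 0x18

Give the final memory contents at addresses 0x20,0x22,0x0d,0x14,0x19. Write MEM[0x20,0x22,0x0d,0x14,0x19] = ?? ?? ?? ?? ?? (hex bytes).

MEM[0x20,0x22,0x0d,0x14,0x19] = 68 f0 33 2f 86

[0] 0x29->0x14 len=3 : 2f f9 f0
[1] 0x1d->0x00 len=8 : 1b 2d 68 6e 0b 7c a2 51
[2] 0x15->0x03 len=6 : f9 f0 65 4b 55 a1
[3] 0x07->0x05 len=2 : 55 a1
[4] 0x01->0x1f len=8 : 2d 68 f9 f0 55 a1 55 a1
[5] 0x0f->0x18 len=3 : 5f 86 84
query mem[0x20]=0x68, mem[0x22]=0xf0, mem[0x0d]=0x33, mem[0x14]=0x2f, mem[0x19]=0x86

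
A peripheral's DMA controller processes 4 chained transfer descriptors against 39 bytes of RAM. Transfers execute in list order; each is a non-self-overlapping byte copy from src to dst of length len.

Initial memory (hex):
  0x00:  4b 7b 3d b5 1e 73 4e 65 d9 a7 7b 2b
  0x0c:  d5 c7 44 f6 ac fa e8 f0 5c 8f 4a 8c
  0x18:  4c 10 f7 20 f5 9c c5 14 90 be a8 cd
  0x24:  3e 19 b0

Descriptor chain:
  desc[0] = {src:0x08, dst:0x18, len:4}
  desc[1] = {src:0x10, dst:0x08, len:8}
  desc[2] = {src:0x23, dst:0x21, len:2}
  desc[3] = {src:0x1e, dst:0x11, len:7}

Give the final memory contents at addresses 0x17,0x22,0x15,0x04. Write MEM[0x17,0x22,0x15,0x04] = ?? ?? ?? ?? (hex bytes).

D0: mem[0x18..0x1b] <- [d9 a7 7b 2b]
D1: mem[0x08..0x0f] <- [ac fa e8 f0 5c 8f 4a 8c]
D2: mem[0x21..0x22] <- [cd 3e]
D3: mem[0x11..0x17] <- [c5 14 90 cd 3e cd 3e]
query mem[0x17]=0x3e, mem[0x22]=0x3e, mem[0x15]=0x3e, mem[0x04]=0x1e

MEM[0x17,0x22,0x15,0x04] = 3e 3e 3e 1e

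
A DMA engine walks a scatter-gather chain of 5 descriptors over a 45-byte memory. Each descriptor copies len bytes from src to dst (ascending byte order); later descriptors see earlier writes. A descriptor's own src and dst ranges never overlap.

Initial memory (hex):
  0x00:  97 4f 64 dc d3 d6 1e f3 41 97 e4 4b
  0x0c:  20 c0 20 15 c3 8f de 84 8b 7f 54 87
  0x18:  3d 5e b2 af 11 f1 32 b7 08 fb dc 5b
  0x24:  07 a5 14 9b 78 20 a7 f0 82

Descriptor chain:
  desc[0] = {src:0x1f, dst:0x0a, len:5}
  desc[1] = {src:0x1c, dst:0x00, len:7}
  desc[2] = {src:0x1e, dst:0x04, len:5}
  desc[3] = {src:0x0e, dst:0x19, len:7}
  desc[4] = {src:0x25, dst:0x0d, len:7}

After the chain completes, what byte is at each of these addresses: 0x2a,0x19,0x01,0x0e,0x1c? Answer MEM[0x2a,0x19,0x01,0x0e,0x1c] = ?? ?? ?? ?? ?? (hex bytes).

  after D0: wrote 5B at 0x0a = b708fbdc5b
  after D1: wrote 7B at 0x00 = 11f132b708fbdc
  after D2: wrote 5B at 0x04 = 32b708fbdc
  after D3: wrote 7B at 0x19 = 5b15c38fde848b
  after D4: wrote 7B at 0x0d = a5149b7820a7f0
query mem[0x2a]=0xa7, mem[0x19]=0x5b, mem[0x01]=0xf1, mem[0x0e]=0x14, mem[0x1c]=0x8f

MEM[0x2a,0x19,0x01,0x0e,0x1c] = a7 5b f1 14 8f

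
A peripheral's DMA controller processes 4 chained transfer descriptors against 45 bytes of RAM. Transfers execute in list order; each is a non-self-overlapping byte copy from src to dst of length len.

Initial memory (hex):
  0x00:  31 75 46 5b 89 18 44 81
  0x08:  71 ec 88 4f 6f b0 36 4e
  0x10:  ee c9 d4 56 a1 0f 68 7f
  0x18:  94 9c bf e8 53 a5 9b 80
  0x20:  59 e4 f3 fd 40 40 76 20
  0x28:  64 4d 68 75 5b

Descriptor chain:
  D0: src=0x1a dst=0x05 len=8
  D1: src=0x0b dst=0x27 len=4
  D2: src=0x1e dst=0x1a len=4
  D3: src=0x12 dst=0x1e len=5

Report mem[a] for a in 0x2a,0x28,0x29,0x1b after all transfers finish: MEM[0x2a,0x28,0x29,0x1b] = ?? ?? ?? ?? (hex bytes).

MEM[0x2a,0x28,0x29,0x1b] = 36 e4 b0 80

[0] 0x1a->0x05 len=8 : bf e8 53 a5 9b 80 59 e4
[1] 0x0b->0x27 len=4 : 59 e4 b0 36
[2] 0x1e->0x1a len=4 : 9b 80 59 e4
[3] 0x12->0x1e len=5 : d4 56 a1 0f 68
query mem[0x2a]=0x36, mem[0x28]=0xe4, mem[0x29]=0xb0, mem[0x1b]=0x80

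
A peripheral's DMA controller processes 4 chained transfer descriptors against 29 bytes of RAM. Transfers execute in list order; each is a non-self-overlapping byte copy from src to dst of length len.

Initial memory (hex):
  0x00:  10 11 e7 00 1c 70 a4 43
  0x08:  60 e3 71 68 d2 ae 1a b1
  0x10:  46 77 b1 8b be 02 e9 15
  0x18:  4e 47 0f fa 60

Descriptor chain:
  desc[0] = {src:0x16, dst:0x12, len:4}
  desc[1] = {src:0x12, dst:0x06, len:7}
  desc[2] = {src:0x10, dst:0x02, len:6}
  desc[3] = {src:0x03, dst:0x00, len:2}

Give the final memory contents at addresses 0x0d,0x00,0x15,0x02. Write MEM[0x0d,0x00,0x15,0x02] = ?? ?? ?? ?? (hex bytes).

  after D0: wrote 4B at 0x12 = e9154e47
  after D1: wrote 7B at 0x06 = e9154e47e9154e
  after D2: wrote 6B at 0x02 = 4677e9154e47
  after D3: wrote 2B at 0x00 = 77e9
query mem[0x0d]=0xae, mem[0x00]=0x77, mem[0x15]=0x47, mem[0x02]=0x46

MEM[0x0d,0x00,0x15,0x02] = ae 77 47 46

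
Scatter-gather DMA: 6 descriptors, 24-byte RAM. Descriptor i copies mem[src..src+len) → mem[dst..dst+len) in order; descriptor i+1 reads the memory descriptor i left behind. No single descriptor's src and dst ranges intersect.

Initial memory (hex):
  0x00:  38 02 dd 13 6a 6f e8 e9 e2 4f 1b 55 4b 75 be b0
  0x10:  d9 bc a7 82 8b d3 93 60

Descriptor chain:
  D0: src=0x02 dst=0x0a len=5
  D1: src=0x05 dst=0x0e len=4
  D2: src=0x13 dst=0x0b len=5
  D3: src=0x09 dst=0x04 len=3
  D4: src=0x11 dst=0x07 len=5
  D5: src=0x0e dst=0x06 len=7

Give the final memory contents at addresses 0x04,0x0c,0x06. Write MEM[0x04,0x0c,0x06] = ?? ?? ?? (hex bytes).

#0 dst[0x0a+5] := {0xdd,0x13,0x6a,0x6f,0xe8}
#1 dst[0x0e+4] := {0x6f,0xe8,0xe9,0xe2}
#2 dst[0x0b+5] := {0x82,0x8b,0xd3,0x93,0x60}
#3 dst[0x04+3] := {0x4f,0xdd,0x82}
#4 dst[0x07+5] := {0xe2,0xa7,0x82,0x8b,0xd3}
#5 dst[0x06+7] := {0x93,0x60,0xe9,0xe2,0xa7,0x82,0x8b}
query mem[0x04]=0x4f, mem[0x0c]=0x8b, mem[0x06]=0x93

MEM[0x04,0x0c,0x06] = 4f 8b 93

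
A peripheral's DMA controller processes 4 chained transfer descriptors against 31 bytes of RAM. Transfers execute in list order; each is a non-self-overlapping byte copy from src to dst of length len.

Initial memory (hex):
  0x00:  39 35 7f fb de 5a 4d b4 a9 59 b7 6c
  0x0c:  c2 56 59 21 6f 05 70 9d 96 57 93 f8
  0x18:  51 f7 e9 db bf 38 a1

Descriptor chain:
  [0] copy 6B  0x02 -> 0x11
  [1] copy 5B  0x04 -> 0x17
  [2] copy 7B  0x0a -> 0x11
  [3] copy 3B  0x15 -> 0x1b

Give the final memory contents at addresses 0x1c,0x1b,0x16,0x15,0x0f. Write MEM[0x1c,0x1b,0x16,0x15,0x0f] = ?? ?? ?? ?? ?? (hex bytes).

D0: mem[0x11..0x16] <- [7f fb de 5a 4d b4]
D1: mem[0x17..0x1b] <- [de 5a 4d b4 a9]
D2: mem[0x11..0x17] <- [b7 6c c2 56 59 21 6f]
D3: mem[0x1b..0x1d] <- [59 21 6f]
query mem[0x1c]=0x21, mem[0x1b]=0x59, mem[0x16]=0x21, mem[0x15]=0x59, mem[0x0f]=0x21

MEM[0x1c,0x1b,0x16,0x15,0x0f] = 21 59 21 59 21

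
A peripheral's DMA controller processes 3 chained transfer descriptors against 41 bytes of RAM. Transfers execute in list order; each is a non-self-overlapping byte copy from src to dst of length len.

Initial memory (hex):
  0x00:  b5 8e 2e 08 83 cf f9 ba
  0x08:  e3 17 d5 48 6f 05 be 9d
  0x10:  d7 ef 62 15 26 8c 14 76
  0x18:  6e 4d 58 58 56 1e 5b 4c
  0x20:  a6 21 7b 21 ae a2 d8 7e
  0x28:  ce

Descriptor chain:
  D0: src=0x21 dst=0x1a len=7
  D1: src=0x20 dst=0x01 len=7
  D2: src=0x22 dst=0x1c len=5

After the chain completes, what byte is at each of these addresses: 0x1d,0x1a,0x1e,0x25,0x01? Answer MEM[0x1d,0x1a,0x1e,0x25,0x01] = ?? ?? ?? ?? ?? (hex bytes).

MEM[0x1d,0x1a,0x1e,0x25,0x01] = 21 21 ae a2 7e

#0 dst[0x1a+7] := {0x21,0x7b,0x21,0xae,0xa2,0xd8,0x7e}
#1 dst[0x01+7] := {0x7e,0x21,0x7b,0x21,0xae,0xa2,0xd8}
#2 dst[0x1c+5] := {0x7b,0x21,0xae,0xa2,0xd8}
query mem[0x1d]=0x21, mem[0x1a]=0x21, mem[0x1e]=0xae, mem[0x25]=0xa2, mem[0x01]=0x7e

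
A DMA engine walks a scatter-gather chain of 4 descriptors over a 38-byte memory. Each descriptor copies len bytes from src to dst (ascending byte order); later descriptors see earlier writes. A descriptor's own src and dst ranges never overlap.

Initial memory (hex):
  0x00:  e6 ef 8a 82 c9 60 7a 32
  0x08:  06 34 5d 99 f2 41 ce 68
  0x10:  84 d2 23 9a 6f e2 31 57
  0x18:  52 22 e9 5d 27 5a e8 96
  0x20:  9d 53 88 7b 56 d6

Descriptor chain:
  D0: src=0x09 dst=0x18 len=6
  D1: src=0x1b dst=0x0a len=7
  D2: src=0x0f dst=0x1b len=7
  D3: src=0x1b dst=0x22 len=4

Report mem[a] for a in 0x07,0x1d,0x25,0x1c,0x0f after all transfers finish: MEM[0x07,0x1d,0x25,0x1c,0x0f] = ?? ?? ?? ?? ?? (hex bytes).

  after D0: wrote 6B at 0x18 = 345d99f241ce
  after D1: wrote 7B at 0x0a = f241cee8969d53
  after D2: wrote 7B at 0x1b = 9d53d2239a6fe2
  after D3: wrote 4B at 0x22 = 9d53d223
query mem[0x07]=0x32, mem[0x1d]=0xd2, mem[0x25]=0x23, mem[0x1c]=0x53, mem[0x0f]=0x9d

MEM[0x07,0x1d,0x25,0x1c,0x0f] = 32 d2 23 53 9d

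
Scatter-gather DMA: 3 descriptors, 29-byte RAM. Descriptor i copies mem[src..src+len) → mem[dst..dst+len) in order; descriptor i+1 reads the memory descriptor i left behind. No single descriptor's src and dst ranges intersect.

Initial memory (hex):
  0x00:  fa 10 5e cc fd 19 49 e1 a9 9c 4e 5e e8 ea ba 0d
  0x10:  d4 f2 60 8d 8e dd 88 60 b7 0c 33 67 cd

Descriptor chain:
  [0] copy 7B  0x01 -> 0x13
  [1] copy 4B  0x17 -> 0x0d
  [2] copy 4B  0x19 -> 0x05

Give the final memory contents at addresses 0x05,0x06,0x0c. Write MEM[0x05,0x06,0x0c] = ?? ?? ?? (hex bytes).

MEM[0x05,0x06,0x0c] = e1 33 e8

  after D0: wrote 7B at 0x13 = 105eccfd1949e1
  after D1: wrote 4B at 0x0d = 1949e133
  after D2: wrote 4B at 0x05 = e13367cd
query mem[0x05]=0xe1, mem[0x06]=0x33, mem[0x0c]=0xe8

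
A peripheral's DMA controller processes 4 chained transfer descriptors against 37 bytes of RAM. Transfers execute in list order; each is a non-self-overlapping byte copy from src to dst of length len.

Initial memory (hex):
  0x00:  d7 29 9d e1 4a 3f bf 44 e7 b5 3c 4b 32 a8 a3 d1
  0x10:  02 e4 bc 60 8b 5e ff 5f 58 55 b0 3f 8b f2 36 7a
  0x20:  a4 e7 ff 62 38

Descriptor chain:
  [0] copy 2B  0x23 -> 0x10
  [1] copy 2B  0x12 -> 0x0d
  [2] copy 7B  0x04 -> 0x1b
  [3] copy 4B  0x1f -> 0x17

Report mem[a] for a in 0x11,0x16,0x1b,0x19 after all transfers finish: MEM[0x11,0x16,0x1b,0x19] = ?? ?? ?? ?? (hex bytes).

  after D0: wrote 2B at 0x10 = 6238
  after D1: wrote 2B at 0x0d = bc60
  after D2: wrote 7B at 0x1b = 4a3fbf44e7b53c
  after D3: wrote 4B at 0x17 = e7b53cff
query mem[0x11]=0x38, mem[0x16]=0xff, mem[0x1b]=0x4a, mem[0x19]=0x3c

MEM[0x11,0x16,0x1b,0x19] = 38 ff 4a 3c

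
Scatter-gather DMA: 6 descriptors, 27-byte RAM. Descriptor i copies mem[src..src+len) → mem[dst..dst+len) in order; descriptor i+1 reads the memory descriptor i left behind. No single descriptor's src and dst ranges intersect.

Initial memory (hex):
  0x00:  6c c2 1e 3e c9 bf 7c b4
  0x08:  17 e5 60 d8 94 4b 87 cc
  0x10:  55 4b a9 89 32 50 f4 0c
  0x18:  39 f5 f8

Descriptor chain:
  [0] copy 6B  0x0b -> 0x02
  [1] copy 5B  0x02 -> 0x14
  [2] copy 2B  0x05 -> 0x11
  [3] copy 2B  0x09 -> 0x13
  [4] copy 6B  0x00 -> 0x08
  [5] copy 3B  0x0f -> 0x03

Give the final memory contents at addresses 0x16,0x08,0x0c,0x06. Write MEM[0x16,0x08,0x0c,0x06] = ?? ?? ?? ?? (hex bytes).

#0 dst[0x02+6] := {0xd8,0x94,0x4b,0x87,0xcc,0x55}
#1 dst[0x14+5] := {0xd8,0x94,0x4b,0x87,0xcc}
#2 dst[0x11+2] := {0x87,0xcc}
#3 dst[0x13+2] := {0xe5,0x60}
#4 dst[0x08+6] := {0x6c,0xc2,0xd8,0x94,0x4b,0x87}
#5 dst[0x03+3] := {0xcc,0x55,0x87}
query mem[0x16]=0x4b, mem[0x08]=0x6c, mem[0x0c]=0x4b, mem[0x06]=0xcc

MEM[0x16,0x08,0x0c,0x06] = 4b 6c 4b cc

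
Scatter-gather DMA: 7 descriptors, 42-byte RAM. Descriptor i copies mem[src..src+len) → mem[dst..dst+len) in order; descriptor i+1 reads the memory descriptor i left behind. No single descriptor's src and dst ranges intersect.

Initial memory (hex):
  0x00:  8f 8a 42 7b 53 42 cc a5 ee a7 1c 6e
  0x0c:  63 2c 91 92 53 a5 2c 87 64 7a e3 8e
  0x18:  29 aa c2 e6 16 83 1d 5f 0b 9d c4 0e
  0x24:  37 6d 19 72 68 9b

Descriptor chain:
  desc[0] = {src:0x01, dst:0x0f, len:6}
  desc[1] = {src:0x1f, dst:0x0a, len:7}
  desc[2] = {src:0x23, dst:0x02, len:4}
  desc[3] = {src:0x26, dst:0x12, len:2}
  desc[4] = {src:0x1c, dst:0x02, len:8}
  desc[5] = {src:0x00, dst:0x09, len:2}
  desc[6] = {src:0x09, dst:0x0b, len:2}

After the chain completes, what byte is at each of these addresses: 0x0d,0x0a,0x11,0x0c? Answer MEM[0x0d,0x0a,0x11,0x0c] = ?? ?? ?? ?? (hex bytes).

MEM[0x0d,0x0a,0x11,0x0c] = c4 8a 7b 8a

#0 dst[0x0f+6] := {0x8a,0x42,0x7b,0x53,0x42,0xcc}
#1 dst[0x0a+7] := {0x5f,0x0b,0x9d,0xc4,0x0e,0x37,0x6d}
#2 dst[0x02+4] := {0x0e,0x37,0x6d,0x19}
#3 dst[0x12+2] := {0x19,0x72}
#4 dst[0x02+8] := {0x16,0x83,0x1d,0x5f,0x0b,0x9d,0xc4,0x0e}
#5 dst[0x09+2] := {0x8f,0x8a}
#6 dst[0x0b+2] := {0x8f,0x8a}
query mem[0x0d]=0xc4, mem[0x0a]=0x8a, mem[0x11]=0x7b, mem[0x0c]=0x8a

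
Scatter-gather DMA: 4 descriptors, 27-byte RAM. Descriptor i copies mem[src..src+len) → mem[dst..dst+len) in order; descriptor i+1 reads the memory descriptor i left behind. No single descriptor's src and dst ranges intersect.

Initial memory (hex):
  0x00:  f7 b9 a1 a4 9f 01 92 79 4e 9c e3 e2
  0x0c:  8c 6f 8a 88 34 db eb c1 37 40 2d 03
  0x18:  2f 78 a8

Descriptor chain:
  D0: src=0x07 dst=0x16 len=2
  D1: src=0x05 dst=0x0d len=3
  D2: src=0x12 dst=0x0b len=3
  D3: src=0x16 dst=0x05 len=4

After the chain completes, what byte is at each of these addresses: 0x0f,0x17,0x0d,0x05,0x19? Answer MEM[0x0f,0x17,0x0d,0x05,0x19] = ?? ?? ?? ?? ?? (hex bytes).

MEM[0x0f,0x17,0x0d,0x05,0x19] = 79 4e 37 79 78

#0 dst[0x16+2] := {0x79,0x4e}
#1 dst[0x0d+3] := {0x01,0x92,0x79}
#2 dst[0x0b+3] := {0xeb,0xc1,0x37}
#3 dst[0x05+4] := {0x79,0x4e,0x2f,0x78}
query mem[0x0f]=0x79, mem[0x17]=0x4e, mem[0x0d]=0x37, mem[0x05]=0x79, mem[0x19]=0x78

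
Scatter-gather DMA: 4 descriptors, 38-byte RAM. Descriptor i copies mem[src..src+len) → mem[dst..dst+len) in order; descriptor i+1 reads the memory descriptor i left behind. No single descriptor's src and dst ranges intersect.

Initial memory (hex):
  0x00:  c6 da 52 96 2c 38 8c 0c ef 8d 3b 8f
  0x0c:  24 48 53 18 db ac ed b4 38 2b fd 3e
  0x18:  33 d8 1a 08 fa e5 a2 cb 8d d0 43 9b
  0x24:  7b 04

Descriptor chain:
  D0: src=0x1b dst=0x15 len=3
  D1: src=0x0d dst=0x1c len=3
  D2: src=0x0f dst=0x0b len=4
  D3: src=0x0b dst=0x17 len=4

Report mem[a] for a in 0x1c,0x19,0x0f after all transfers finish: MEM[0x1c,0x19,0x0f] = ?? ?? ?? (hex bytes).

MEM[0x1c,0x19,0x0f] = 48 ac 18

[0] 0x1b->0x15 len=3 : 08 fa e5
[1] 0x0d->0x1c len=3 : 48 53 18
[2] 0x0f->0x0b len=4 : 18 db ac ed
[3] 0x0b->0x17 len=4 : 18 db ac ed
query mem[0x1c]=0x48, mem[0x19]=0xac, mem[0x0f]=0x18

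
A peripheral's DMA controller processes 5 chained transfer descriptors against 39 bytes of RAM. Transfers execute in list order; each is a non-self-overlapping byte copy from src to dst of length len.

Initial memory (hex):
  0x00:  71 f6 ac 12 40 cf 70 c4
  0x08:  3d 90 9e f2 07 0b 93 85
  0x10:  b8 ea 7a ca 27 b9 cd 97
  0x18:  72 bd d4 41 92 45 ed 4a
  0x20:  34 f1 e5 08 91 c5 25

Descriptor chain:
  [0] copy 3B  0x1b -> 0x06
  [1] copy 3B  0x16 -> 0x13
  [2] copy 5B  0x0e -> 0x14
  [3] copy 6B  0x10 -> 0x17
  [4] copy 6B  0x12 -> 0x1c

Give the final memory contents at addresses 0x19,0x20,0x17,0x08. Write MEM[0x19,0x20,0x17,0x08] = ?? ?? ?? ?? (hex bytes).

MEM[0x19,0x20,0x17,0x08] = 7a b8 b8 45

D0: mem[0x06..0x08] <- [41 92 45]
D1: mem[0x13..0x15] <- [cd 97 72]
D2: mem[0x14..0x18] <- [93 85 b8 ea 7a]
D3: mem[0x17..0x1c] <- [b8 ea 7a cd 93 85]
D4: mem[0x1c..0x21] <- [7a cd 93 85 b8 b8]
query mem[0x19]=0x7a, mem[0x20]=0xb8, mem[0x17]=0xb8, mem[0x08]=0x45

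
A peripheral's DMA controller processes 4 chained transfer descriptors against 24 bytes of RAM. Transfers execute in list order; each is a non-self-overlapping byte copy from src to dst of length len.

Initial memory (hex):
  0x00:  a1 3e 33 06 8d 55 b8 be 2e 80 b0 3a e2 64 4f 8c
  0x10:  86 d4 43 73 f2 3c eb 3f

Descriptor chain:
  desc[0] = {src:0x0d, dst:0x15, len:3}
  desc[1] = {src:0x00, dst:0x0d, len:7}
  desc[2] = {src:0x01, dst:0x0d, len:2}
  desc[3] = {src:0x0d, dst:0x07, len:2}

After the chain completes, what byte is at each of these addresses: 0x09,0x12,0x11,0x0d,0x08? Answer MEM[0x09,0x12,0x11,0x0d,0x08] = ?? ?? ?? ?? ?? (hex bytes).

MEM[0x09,0x12,0x11,0x0d,0x08] = 80 55 8d 3e 33

D0: mem[0x15..0x17] <- [64 4f 8c]
D1: mem[0x0d..0x13] <- [a1 3e 33 06 8d 55 b8]
D2: mem[0x0d..0x0e] <- [3e 33]
D3: mem[0x07..0x08] <- [3e 33]
query mem[0x09]=0x80, mem[0x12]=0x55, mem[0x11]=0x8d, mem[0x0d]=0x3e, mem[0x08]=0x33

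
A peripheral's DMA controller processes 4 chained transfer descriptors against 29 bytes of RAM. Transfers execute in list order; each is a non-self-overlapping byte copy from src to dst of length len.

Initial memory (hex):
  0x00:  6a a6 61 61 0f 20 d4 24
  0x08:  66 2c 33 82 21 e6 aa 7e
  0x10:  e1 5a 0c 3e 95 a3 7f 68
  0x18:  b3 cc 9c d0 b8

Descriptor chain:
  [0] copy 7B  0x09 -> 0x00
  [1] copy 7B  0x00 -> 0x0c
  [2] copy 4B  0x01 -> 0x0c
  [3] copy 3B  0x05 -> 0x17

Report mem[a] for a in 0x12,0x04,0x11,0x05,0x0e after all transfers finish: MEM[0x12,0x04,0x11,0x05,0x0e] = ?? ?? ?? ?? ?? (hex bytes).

  after D0: wrote 7B at 0x00 = 2c338221e6aa7e
  after D1: wrote 7B at 0x0c = 2c338221e6aa7e
  after D2: wrote 4B at 0x0c = 338221e6
  after D3: wrote 3B at 0x17 = aa7e24
query mem[0x12]=0x7e, mem[0x04]=0xe6, mem[0x11]=0xaa, mem[0x05]=0xaa, mem[0x0e]=0x21

MEM[0x12,0x04,0x11,0x05,0x0e] = 7e e6 aa aa 21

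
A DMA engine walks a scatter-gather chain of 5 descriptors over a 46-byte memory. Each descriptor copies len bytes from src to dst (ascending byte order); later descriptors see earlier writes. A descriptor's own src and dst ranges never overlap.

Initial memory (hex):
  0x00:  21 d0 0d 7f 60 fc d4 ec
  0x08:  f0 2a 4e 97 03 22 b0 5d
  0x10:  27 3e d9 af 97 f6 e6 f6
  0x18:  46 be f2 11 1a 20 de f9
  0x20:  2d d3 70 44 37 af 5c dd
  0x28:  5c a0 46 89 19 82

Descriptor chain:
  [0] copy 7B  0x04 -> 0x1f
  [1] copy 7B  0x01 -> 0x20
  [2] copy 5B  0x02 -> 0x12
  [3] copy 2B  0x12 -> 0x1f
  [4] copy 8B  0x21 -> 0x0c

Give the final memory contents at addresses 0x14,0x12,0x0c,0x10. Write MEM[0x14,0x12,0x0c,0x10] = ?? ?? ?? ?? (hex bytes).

  after D0: wrote 7B at 0x1f = 60fcd4ecf02a4e
  after D1: wrote 7B at 0x20 = d00d7f60fcd4ec
  after D2: wrote 5B at 0x12 = 0d7f60fcd4
  after D3: wrote 2B at 0x1f = 0d7f
  after D4: wrote 8B at 0x0c = 0d7f60fcd4ecdd5c
query mem[0x14]=0x60, mem[0x12]=0xdd, mem[0x0c]=0x0d, mem[0x10]=0xd4

MEM[0x14,0x12,0x0c,0x10] = 60 dd 0d d4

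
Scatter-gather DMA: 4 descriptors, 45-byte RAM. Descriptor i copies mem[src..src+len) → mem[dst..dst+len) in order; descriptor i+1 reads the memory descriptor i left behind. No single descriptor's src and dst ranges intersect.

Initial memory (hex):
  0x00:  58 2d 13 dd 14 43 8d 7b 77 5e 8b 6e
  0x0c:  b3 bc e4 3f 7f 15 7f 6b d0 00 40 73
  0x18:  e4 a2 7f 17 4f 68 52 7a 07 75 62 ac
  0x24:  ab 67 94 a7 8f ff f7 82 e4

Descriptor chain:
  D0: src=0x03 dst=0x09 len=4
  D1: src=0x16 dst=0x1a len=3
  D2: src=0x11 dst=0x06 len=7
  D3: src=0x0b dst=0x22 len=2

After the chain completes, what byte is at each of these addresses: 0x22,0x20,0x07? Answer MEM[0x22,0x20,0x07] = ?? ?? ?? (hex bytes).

  after D0: wrote 4B at 0x09 = dd14438d
  after D1: wrote 3B at 0x1a = 4073e4
  after D2: wrote 7B at 0x06 = 157f6bd0004073
  after D3: wrote 2B at 0x22 = 4073
query mem[0x22]=0x40, mem[0x20]=0x07, mem[0x07]=0x7f

MEM[0x22,0x20,0x07] = 40 07 7f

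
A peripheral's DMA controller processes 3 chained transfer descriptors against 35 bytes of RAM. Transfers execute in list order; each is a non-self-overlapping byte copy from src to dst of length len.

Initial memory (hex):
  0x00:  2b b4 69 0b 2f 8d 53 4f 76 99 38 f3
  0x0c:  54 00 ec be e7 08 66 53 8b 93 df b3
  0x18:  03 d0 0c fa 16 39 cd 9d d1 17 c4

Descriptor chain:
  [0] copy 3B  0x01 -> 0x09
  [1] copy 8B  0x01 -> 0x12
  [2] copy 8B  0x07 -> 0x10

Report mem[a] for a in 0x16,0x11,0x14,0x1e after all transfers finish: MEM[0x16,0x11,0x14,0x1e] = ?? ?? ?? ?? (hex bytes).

MEM[0x16,0x11,0x14,0x1e] = 00 76 0b cd

D0: mem[0x09..0x0b] <- [b4 69 0b]
D1: mem[0x12..0x19] <- [b4 69 0b 2f 8d 53 4f 76]
D2: mem[0x10..0x17] <- [4f 76 b4 69 0b 54 00 ec]
query mem[0x16]=0x00, mem[0x11]=0x76, mem[0x14]=0x0b, mem[0x1e]=0xcd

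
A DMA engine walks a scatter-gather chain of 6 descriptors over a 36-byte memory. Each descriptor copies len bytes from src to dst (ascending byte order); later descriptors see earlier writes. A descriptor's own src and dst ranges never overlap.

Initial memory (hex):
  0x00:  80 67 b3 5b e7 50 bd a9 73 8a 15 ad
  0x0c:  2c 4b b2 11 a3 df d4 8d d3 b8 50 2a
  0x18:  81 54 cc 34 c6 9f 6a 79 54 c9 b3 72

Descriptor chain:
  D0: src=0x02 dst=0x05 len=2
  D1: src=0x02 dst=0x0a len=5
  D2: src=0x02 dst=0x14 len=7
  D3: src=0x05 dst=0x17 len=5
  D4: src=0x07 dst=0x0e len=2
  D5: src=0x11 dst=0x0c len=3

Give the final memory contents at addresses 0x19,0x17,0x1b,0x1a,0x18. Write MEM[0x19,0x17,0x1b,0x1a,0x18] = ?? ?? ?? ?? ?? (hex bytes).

D0: mem[0x05..0x06] <- [b3 5b]
D1: mem[0x0a..0x0e] <- [b3 5b e7 b3 5b]
D2: mem[0x14..0x1a] <- [b3 5b e7 b3 5b a9 73]
D3: mem[0x17..0x1b] <- [b3 5b a9 73 8a]
D4: mem[0x0e..0x0f] <- [a9 73]
D5: mem[0x0c..0x0e] <- [df d4 8d]
query mem[0x19]=0xa9, mem[0x17]=0xb3, mem[0x1b]=0x8a, mem[0x1a]=0x73, mem[0x18]=0x5b

MEM[0x19,0x17,0x1b,0x1a,0x18] = a9 b3 8a 73 5b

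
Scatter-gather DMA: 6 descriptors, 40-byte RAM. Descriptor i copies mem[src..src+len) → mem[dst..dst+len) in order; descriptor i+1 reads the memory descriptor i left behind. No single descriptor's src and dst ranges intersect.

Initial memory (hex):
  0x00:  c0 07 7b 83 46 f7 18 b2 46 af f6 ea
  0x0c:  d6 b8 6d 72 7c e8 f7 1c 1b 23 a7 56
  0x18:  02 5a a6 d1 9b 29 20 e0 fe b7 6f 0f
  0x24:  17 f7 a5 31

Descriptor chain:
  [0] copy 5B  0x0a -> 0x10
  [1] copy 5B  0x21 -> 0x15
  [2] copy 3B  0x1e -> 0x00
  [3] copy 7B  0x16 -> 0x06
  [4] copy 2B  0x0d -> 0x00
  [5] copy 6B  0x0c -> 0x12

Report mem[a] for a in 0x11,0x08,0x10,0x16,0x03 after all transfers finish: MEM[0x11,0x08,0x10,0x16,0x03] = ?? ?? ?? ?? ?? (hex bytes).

  after D0: wrote 5B at 0x10 = f6ead6b86d
  after D1: wrote 5B at 0x15 = b76f0f17f7
  after D2: wrote 3B at 0x00 = 20e0fe
  after D3: wrote 7B at 0x06 = 6f0f17f7a6d19b
  after D4: wrote 2B at 0x00 = b86d
  after D5: wrote 6B at 0x12 = 9bb86d72f6ea
query mem[0x11]=0xea, mem[0x08]=0x17, mem[0x10]=0xf6, mem[0x16]=0xf6, mem[0x03]=0x83

MEM[0x11,0x08,0x10,0x16,0x03] = ea 17 f6 f6 83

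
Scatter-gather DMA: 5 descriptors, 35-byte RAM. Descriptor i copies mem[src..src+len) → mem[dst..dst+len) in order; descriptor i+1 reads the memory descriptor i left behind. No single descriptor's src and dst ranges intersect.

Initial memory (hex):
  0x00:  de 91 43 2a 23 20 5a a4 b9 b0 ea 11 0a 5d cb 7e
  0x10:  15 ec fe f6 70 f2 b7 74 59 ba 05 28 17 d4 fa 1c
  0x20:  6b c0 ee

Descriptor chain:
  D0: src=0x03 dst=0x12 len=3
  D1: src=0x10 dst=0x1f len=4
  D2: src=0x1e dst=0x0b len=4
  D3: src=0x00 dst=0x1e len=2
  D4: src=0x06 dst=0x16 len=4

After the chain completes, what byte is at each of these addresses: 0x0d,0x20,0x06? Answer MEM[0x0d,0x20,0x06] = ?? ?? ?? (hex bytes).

MEM[0x0d,0x20,0x06] = ec ec 5a

D0: mem[0x12..0x14] <- [2a 23 20]
D1: mem[0x1f..0x22] <- [15 ec 2a 23]
D2: mem[0x0b..0x0e] <- [fa 15 ec 2a]
D3: mem[0x1e..0x1f] <- [de 91]
D4: mem[0x16..0x19] <- [5a a4 b9 b0]
query mem[0x0d]=0xec, mem[0x20]=0xec, mem[0x06]=0x5a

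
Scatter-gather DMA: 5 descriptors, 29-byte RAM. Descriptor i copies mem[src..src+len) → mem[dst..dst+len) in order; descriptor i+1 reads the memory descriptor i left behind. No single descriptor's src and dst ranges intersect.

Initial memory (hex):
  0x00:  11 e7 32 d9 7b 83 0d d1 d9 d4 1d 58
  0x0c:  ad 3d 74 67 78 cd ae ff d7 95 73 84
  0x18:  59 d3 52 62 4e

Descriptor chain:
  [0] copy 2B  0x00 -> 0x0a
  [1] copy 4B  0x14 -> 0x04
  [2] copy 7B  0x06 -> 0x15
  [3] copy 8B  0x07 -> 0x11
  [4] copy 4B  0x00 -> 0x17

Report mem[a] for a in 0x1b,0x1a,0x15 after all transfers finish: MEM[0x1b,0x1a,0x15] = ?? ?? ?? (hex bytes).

  after D0: wrote 2B at 0x0a = 11e7
  after D1: wrote 4B at 0x04 = d7957384
  after D2: wrote 7B at 0x15 = 7384d9d411e7ad
  after D3: wrote 8B at 0x11 = 84d9d411e7ad3d74
  after D4: wrote 4B at 0x17 = 11e732d9
query mem[0x1b]=0xad, mem[0x1a]=0xd9, mem[0x15]=0xe7

MEM[0x1b,0x1a,0x15] = ad d9 e7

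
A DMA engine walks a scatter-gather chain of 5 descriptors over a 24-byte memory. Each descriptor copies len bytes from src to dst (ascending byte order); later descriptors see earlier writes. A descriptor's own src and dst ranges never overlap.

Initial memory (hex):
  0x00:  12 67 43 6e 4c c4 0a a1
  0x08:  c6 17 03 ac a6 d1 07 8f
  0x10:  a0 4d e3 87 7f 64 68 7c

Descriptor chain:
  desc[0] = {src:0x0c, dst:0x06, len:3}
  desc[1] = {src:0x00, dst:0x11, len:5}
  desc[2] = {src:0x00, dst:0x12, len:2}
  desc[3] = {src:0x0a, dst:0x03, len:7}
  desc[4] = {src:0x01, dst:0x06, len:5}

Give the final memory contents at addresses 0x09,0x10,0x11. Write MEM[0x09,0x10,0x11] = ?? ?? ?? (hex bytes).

MEM[0x09,0x10,0x11] = ac a0 12

[0] 0x0c->0x06 len=3 : a6 d1 07
[1] 0x00->0x11 len=5 : 12 67 43 6e 4c
[2] 0x00->0x12 len=2 : 12 67
[3] 0x0a->0x03 len=7 : 03 ac a6 d1 07 8f a0
[4] 0x01->0x06 len=5 : 67 43 03 ac a6
query mem[0x09]=0xac, mem[0x10]=0xa0, mem[0x11]=0x12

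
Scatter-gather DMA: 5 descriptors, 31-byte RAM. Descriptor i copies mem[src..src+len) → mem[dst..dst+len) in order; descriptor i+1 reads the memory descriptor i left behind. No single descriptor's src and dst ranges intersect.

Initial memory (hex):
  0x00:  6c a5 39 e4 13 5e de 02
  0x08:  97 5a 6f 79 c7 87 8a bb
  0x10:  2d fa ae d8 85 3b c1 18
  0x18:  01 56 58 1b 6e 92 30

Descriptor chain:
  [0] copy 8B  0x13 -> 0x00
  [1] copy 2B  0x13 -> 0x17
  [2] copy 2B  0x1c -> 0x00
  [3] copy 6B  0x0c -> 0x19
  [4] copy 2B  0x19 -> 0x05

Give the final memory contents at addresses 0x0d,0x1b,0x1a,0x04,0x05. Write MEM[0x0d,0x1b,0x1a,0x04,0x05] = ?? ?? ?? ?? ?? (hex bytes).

MEM[0x0d,0x1b,0x1a,0x04,0x05] = 87 8a 87 18 c7

  after D0: wrote 8B at 0x00 = d8853bc118015658
  after D1: wrote 2B at 0x17 = d885
  after D2: wrote 2B at 0x00 = 6e92
  after D3: wrote 6B at 0x19 = c7878abb2dfa
  after D4: wrote 2B at 0x05 = c787
query mem[0x0d]=0x87, mem[0x1b]=0x8a, mem[0x1a]=0x87, mem[0x04]=0x18, mem[0x05]=0xc7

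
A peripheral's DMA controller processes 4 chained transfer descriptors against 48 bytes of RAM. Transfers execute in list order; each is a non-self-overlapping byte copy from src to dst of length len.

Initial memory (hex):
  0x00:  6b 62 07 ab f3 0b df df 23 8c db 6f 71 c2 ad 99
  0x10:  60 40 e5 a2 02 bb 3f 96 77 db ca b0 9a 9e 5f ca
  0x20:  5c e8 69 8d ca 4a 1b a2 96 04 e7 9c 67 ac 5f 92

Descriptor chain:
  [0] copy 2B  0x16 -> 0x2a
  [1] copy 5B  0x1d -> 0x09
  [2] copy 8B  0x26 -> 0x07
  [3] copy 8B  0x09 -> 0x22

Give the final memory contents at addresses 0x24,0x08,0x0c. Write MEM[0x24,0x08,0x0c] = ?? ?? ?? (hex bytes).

MEM[0x24,0x08,0x0c] = 3f a2 96

#0 dst[0x2a+2] := {0x3f,0x96}
#1 dst[0x09+5] := {0x9e,0x5f,0xca,0x5c,0xe8}
#2 dst[0x07+8] := {0x1b,0xa2,0x96,0x04,0x3f,0x96,0x67,0xac}
#3 dst[0x22+8] := {0x96,0x04,0x3f,0x96,0x67,0xac,0x99,0x60}
query mem[0x24]=0x3f, mem[0x08]=0xa2, mem[0x0c]=0x96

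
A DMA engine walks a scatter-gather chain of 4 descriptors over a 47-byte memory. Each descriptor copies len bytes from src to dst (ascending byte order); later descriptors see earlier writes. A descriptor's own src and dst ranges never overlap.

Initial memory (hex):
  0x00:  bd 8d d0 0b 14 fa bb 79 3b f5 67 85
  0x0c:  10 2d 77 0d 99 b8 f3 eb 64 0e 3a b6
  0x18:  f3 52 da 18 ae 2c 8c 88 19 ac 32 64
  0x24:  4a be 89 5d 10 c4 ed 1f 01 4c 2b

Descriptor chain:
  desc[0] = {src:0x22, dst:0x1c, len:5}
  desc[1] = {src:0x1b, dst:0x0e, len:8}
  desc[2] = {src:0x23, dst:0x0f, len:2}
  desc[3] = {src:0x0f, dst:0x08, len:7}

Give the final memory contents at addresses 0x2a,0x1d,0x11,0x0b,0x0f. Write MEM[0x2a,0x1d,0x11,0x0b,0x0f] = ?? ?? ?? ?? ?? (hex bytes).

MEM[0x2a,0x1d,0x11,0x0b,0x0f] = ed 64 4a be 64

  after D0: wrote 5B at 0x1c = 32644abe89
  after D1: wrote 8B at 0x0e = 1832644abe89ac32
  after D2: wrote 2B at 0x0f = 644a
  after D3: wrote 7B at 0x08 = 644a4abe89ac32
query mem[0x2a]=0xed, mem[0x1d]=0x64, mem[0x11]=0x4a, mem[0x0b]=0xbe, mem[0x0f]=0x64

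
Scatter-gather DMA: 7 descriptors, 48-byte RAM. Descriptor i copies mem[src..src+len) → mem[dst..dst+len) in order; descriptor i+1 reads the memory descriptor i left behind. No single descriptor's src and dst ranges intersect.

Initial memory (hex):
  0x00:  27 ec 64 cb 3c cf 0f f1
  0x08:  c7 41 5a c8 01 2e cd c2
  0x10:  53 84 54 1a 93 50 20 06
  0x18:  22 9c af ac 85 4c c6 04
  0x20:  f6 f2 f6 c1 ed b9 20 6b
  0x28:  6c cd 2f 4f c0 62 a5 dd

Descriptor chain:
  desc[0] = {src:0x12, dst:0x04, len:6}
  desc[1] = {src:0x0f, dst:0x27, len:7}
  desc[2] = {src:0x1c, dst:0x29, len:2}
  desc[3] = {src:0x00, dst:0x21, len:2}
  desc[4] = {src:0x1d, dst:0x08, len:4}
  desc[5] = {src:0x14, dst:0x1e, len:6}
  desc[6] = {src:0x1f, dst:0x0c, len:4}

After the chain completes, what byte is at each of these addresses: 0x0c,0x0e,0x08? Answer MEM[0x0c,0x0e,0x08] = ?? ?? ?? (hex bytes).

[0] 0x12->0x04 len=6 : 54 1a 93 50 20 06
[1] 0x0f->0x27 len=7 : c2 53 84 54 1a 93 50
[2] 0x1c->0x29 len=2 : 85 4c
[3] 0x00->0x21 len=2 : 27 ec
[4] 0x1d->0x08 len=4 : 4c c6 04 f6
[5] 0x14->0x1e len=6 : 93 50 20 06 22 9c
[6] 0x1f->0x0c len=4 : 50 20 06 22
query mem[0x0c]=0x50, mem[0x0e]=0x06, mem[0x08]=0x4c

MEM[0x0c,0x0e,0x08] = 50 06 4c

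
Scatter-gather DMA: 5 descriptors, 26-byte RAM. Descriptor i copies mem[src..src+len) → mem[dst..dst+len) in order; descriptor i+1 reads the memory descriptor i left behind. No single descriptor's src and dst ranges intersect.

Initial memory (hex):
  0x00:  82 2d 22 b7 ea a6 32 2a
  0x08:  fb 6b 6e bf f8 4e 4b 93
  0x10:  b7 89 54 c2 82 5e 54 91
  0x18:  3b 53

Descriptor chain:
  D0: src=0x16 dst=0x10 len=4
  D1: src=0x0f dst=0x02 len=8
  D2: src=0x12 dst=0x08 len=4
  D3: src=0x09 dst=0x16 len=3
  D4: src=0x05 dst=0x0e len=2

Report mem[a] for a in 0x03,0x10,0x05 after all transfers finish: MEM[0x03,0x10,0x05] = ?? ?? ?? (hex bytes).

MEM[0x03,0x10,0x05] = 54 54 3b

D0: mem[0x10..0x13] <- [54 91 3b 53]
D1: mem[0x02..0x09] <- [93 54 91 3b 53 82 5e 54]
D2: mem[0x08..0x0b] <- [3b 53 82 5e]
D3: mem[0x16..0x18] <- [53 82 5e]
D4: mem[0x0e..0x0f] <- [3b 53]
query mem[0x03]=0x54, mem[0x10]=0x54, mem[0x05]=0x3b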